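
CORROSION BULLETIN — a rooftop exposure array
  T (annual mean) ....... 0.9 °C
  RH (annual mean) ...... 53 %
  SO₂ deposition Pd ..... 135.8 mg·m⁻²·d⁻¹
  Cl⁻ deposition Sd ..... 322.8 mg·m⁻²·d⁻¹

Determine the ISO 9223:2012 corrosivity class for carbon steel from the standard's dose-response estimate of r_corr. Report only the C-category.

carbon steel: temperature factor f = +0.150·(-9.1) = -1.3650
  sulphur-dioxide contribution → 16.77 μm/a
  chloride contribution → 21.85 μm/a
  ⇒ r_corr(carbon steel) = 38.62 μm/a
Category bounds: 25…50 μm/a bracket r_corr ⇒ C3

C3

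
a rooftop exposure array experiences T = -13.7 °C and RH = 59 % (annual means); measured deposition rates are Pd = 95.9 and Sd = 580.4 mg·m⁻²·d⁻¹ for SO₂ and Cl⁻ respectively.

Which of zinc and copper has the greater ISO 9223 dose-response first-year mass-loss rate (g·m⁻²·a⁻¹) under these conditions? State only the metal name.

zinc

zinc: T≤10 °C ⇒ hinge +0.038·(-13.7−10) = -0.9006
  Pd branch = 0.0129·Pd^0.44·e^(0.046·RH+f) = 0.589 μm/a
  Cl⁻ term: 0.0175·580.4^0.57·exp(0.008·59+0.085·-13.7) = 0.3293
  r_corr = 0.589 + 0.3293 = 0.9183 μm/a
  mass loss = 0.9183 μm/a × 7.14 g/cm³ = 6.557 g·m⁻²·a⁻¹
copper: temperature factor f = +0.126·(-23.7) = -2.9862
  SO₂ term: 0.0053·95.9^0.26·exp(0.059·59-2.9862) = 0.02847
  Cl⁻ term: 0.01025·580.4^0.27·exp(0.036·59+0.049·-13.7) = 0.2442
  sum: 0.02847 + 0.2442 → r_corr = 0.2727 μm/a
  mass loss = 0.2727 μm/a × 8.96 g/cm³ = 2.444 g·m⁻²·a⁻¹
Ordering by g·m⁻²·a⁻¹: zinc (6.56) > copper (2.44)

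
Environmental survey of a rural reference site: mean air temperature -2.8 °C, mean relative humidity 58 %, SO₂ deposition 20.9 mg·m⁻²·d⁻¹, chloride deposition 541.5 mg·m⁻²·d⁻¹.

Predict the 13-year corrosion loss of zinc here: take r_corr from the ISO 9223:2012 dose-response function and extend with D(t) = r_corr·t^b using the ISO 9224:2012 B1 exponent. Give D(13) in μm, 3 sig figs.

D(13) = 9.89 μm

zinc: temperature factor f = +0.038·(-12.8) = -0.4864
  Pd branch = 0.0129·Pd^0.44·e^(0.046·RH+f) = 0.4354 μm/a
  Sd branch = 0.0175·Sd^0.57·e^(0.008·RH+0.085·T) = 0.7931 μm/a
  r_corr = 0.4354 + 0.7931 = 1.229 μm/a
Power-law: D(13) = r_corr · 13^0.813
  D(13) = 1.229 × 13^0.813 = 1.229 × 8.047 = 9.886 μm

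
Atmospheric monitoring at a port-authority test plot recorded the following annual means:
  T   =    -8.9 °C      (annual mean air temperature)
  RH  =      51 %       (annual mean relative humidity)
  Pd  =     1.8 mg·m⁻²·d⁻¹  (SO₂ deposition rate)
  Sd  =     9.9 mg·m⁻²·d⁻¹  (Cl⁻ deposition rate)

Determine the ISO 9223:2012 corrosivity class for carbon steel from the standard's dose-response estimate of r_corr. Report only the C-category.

C2

carbon steel: temperature factor f = +0.150·(-18.9) = -2.8350
  sulphur-dioxide contribution → 0.3913 μm/a
  chloride contribution → 1.593 μm/a
  ⇒ r_corr(carbon steel) = 1.984 μm/a
Category bounds: 1.3…25 μm/a bracket r_corr ⇒ C2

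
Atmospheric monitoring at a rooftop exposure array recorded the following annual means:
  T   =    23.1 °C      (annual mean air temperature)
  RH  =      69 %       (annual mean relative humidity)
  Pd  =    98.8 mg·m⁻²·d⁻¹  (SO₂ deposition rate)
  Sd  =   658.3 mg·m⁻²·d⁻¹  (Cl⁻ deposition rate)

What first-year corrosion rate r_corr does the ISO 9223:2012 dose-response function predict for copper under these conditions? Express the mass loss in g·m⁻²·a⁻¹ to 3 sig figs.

copper: temperature factor f = -0.080·(13.1) = -1.0480
  Pd branch = 0.0053·Pd^0.26·e^(0.059·RH+f) = 0.3596 μm/a
  Cl⁻ term: 0.01025·658.3^0.27·exp(0.036·69+0.049·23.1) = 2.198
  r_corr = 0.3596 + 2.198 = 2.558 μm/a
Convert to mass loss: 2.558 μm/a × 8.96 g/cm³ = 22.92 g·m⁻²·a⁻¹

r_corr = 22.9 g·m⁻²·a⁻¹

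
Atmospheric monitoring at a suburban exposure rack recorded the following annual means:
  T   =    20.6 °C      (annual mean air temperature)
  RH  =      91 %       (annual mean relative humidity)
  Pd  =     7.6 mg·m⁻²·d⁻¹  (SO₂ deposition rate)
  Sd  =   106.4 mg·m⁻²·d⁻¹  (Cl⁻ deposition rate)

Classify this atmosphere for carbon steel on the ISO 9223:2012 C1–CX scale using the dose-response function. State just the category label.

carbon steel: temperature factor f = -0.054·(10.6) = -0.5724
  Pd branch = 1.77·Pd^0.52·e^(0.02·RH+f) = 17.69 μm/a
  Cl⁻ term: 0.102·106.4^0.62·exp(0.033·91+0.04·20.6) = 84.6
  r_corr = 17.69 + 84.6 = 102.3 μm/a
ISO 9223 Table 2 (carbon steel): 80 < 102 ≤ 200 μm/a ⇒ C5

C5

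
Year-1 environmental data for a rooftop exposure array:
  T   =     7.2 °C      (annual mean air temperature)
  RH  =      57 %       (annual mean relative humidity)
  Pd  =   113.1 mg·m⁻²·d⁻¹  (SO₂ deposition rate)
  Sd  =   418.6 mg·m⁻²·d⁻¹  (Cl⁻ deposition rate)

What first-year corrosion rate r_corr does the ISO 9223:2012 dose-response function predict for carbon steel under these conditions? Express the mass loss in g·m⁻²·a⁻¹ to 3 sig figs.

carbon steel: temperature factor f = +0.150·(-2.8) = -0.4200
  SO₂ term: 1.77·113.1^0.52·exp(0.02·57-0.4200) = 42.51
  Sd branch = 0.102·Sd^0.62·e^(0.033·RH+0.04·T) = 37.68 μm/a
  sum: 42.51 + 37.68 → r_corr = 80.19 μm/a
Convert to mass loss: 80.19 μm/a × 7.85 g/cm³ = 629.5 g·m⁻²·a⁻¹

r_corr = 629 g·m⁻²·a⁻¹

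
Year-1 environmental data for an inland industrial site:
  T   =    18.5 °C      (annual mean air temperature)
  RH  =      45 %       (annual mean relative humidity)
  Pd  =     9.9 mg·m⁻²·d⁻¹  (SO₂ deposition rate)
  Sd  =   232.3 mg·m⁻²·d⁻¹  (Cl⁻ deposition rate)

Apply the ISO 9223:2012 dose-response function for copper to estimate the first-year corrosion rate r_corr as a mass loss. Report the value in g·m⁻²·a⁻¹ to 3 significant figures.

r_corr = 5.62 g·m⁻²·a⁻¹

copper: f(T) = -0.080·(T−10) [T>10 °C] = -0.6800
  Pd branch = 0.0053·Pd^0.26·e^(0.059·RH+f) = 0.06932 μm/a
  Sd branch = 0.01025·Sd^0.27·e^(0.036·RH+0.049·T) = 0.5582 μm/a
  r_corr = 0.06932 + 0.5582 = 0.6275 μm/a
Convert to mass loss: 0.6275 μm/a × 8.96 g/cm³ = 5.623 g·m⁻²·a⁻¹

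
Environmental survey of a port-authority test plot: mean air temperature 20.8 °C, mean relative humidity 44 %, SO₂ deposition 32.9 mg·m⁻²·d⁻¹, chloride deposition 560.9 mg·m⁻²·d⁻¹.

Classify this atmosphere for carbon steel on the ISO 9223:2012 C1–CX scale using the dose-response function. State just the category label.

C4

carbon steel: f(T) = -0.054·(T−10) [T>10 °C] = -0.5832
  sulphur-dioxide contribution → 14.65 μm/a
  chloride contribution → 50.68 μm/a
  ⇒ r_corr(carbon steel) = 65.33 μm/a
Category bounds: 50…80 μm/a bracket r_corr ⇒ C4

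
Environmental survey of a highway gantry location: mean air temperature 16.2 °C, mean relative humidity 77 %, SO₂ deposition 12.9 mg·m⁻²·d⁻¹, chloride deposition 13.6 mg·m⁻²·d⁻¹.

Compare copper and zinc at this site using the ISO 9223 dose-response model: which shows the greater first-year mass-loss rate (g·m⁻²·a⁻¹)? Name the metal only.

copper

copper: f(T) = -0.080·(T−10) [T>10 °C] = -0.4960
  Pd branch = 0.0053·Pd^0.26·e^(0.059·RH+f) = 0.5897 μm/a
  Cl⁻ term: 0.01025·13.6^0.27·exp(0.036·77+0.049·16.2) = 0.7335
  r_corr = 0.5897 + 0.7335 = 1.323 μm/a
  mass loss = 1.323 μm/a × 8.96 g/cm³ = 11.86 g·m⁻²·a⁻¹
zinc: temperature factor f = -0.071·(6.2) = -0.4402
  SO₂ term: 0.0129·12.9^0.44·exp(0.046·77-0.4402) = 0.8838
  Cl⁻ term: 0.0175·13.6^0.57·exp(0.008·77+0.085·16.2) = 0.5685
  r_corr = 0.8838 + 0.5685 = 1.452 μm/a
  mass loss = 1.452 μm/a × 7.14 g/cm³ = 10.37 g·m⁻²·a⁻¹
Ordering by g·m⁻²·a⁻¹: copper (11.9) > zinc (10.4)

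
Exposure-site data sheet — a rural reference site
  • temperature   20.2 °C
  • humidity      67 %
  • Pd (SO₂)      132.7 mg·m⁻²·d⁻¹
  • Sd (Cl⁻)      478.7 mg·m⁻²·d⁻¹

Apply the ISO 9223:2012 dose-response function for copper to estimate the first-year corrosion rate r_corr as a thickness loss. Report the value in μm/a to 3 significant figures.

r_corr = 2.06 μm/a

copper: T>10 °C ⇒ hinge -0.080·(20.2−10) = -0.8160
  sulphur-dioxide contribution → 0.4351 μm/a
  chloride contribution → 1.628 μm/a
  total first-year rate 2.063 μm/a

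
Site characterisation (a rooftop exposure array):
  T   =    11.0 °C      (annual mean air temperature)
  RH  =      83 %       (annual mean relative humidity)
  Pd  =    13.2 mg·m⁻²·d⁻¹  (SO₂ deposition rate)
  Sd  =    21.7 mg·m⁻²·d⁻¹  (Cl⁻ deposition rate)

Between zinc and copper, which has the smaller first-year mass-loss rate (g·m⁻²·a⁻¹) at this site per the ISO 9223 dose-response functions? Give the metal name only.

zinc: T>10 °C ⇒ hinge -0.071·(11.0−10) = -0.0710
  SO₂ term: 0.0129·13.2^0.44·exp(0.046·83-0.0710) = 1.702
  Sd branch = 0.0175·Sd^0.57·e^(0.008·RH+0.085·T) = 0.5003 μm/a
  r_corr = 1.702 + 0.5003 = 2.202 μm/a
  mass loss = 2.202 μm/a × 7.14 g/cm³ = 15.72 g·m⁻²·a⁻¹
copper: f(T) = -0.080·(T−10) [T>10 °C] = -0.0800
  SO₂ term: 0.0053·13.2^0.26·exp(0.059·83-0.0800) = 1.281
  Sd branch = 0.01025·Sd^0.27·e^(0.036·RH+0.049·T) = 0.8004 μm/a
  sum: 1.281 + 0.8004 → r_corr = 2.082 μm/a
  mass loss = 2.082 μm/a × 8.96 g/cm³ = 18.65 g·m⁻²·a⁻¹
Ordering by g·m⁻²·a⁻¹: copper (18.7) > zinc (15.7)

zinc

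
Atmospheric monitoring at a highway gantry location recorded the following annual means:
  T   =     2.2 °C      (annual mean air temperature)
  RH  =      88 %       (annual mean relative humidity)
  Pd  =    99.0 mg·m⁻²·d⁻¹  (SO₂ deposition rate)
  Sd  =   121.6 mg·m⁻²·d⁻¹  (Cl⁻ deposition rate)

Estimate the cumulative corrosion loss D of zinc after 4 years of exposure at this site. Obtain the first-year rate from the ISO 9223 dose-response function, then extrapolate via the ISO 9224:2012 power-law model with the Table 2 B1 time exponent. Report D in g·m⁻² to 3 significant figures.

D(4) = 106 g·m⁻²

zinc: T≤10 °C ⇒ hinge +0.038·(2.2−10) = -0.2964
  SO₂ term: 0.0129·99.0^0.44·exp(0.046·88-0.2964) = 4.149
  Sd branch = 0.0175·Sd^0.57·e^(0.008·RH+0.085·T) = 0.6583 μm/a
  sum: 4.149 + 0.6583 → r_corr = 4.808 μm/a
Long-term exponent b (ISO 9224 Table 2, B1) = 0.813
  D(4) = 4.808 × 4^0.813 = 4.808 × 3.087 = 14.84 μm
  Mass loss = 14.84 μm × 7.14 g/cm³ = 105.9 g·m⁻²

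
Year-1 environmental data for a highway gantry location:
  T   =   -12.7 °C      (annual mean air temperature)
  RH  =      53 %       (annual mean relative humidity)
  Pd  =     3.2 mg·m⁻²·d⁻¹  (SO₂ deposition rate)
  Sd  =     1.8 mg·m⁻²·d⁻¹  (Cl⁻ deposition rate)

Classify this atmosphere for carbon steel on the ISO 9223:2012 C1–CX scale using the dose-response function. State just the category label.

C1

carbon steel: temperature factor f = +0.150·(-22.7) = -3.4050
  sulphur-dioxide contribution → 0.3106 μm/a
  chloride contribution → 0.508 μm/a
  total first-year rate 0.8186 μm/a
Category bounds: 0…1.3 μm/a bracket r_corr ⇒ C1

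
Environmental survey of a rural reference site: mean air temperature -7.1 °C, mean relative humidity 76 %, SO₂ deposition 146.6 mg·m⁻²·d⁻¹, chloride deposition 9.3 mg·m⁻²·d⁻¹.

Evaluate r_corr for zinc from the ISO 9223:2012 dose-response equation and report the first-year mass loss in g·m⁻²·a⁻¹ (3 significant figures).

zinc: temperature factor f = +0.038·(-17.1) = -0.6498
  sulphur-dioxide contribution → 1.994 μm/a
  chloride contribution → 0.06267 μm/a
  total first-year rate 2.057 μm/a
Convert to mass loss: 2.057 μm/a × 7.14 g/cm³ = 14.69 g·m⁻²·a⁻¹

r_corr = 14.7 g·m⁻²·a⁻¹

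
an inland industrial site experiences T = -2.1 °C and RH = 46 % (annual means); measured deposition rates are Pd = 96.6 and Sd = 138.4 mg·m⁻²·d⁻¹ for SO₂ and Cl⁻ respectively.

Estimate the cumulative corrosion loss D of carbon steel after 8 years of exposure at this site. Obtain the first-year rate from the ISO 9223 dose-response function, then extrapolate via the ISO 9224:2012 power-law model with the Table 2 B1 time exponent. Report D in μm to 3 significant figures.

carbon steel: temperature factor f = +0.150·(-12.1) = -1.8150
  sulphur-dioxide contribution → 7.789 μm/a
  chloride contribution → 9.097 μm/a
  total first-year rate 16.89 μm/a
ISO 9224: D(t) = r_corr · t^b with b = 0.523 (carbon steel, B1)
  D(8) = 16.89 × 8^0.523 = 16.89 × 2.967 = 50.1 μm

D(8) = 50.1 μm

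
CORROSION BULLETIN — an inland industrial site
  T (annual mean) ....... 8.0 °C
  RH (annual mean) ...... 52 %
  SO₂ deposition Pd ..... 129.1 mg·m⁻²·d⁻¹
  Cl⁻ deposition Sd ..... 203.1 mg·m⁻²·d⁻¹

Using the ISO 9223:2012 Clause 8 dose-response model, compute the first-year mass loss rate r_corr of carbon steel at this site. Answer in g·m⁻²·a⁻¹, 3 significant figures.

carbon steel: T≤10 °C ⇒ hinge +0.150·(8.0−10) = -0.3000
  sulphur-dioxide contribution → 46.46 μm/a
  chloride contribution → 21.07 μm/a
  ⇒ r_corr(carbon steel) = 67.52 μm/a
Convert to mass loss: 67.52 μm/a × 7.85 g/cm³ = 530 g·m⁻²·a⁻¹

r_corr = 530 g·m⁻²·a⁻¹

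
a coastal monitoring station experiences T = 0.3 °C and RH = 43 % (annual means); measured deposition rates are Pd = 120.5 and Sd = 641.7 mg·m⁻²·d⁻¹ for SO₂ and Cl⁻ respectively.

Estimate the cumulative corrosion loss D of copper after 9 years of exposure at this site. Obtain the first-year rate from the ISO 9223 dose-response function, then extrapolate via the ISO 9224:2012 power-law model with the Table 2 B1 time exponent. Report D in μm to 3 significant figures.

copper: f(T) = +0.126·(T−10) [T≤10 °C] = -1.2222
  sulphur-dioxide contribution → 0.0686 μm/a
  chloride contribution → 0.2801 μm/a
  ⇒ r_corr(copper) = 0.3487 μm/a
ISO 9224: D(t) = r_corr · t^b with b = 0.667 (copper, B1)
  D(9) = 0.3487 × 9^0.667 = 0.3487 × 4.33 = 1.51 μm

D(9) = 1.51 μm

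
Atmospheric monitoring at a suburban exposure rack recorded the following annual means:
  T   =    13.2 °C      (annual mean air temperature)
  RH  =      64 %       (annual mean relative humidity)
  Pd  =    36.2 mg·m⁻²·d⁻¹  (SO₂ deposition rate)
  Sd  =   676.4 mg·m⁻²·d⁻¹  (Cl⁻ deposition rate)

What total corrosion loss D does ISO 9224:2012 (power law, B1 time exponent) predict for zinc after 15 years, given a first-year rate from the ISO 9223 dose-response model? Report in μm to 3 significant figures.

D(15) = 41.8 μm

zinc: temperature factor f = -0.071·(3.2) = -0.2272
  SO₂ term: 0.0129·36.2^0.44·exp(0.046·64-0.2272) = 0.9469
  Sd branch = 0.0175·Sd^0.57·e^(0.008·RH+0.085·T) = 3.68 μm/a
  r_corr = 0.9469 + 3.68 = 4.627 μm/a
ISO 9224: D(t) = r_corr · t^b with b = 0.813 (zinc, B1)
  D(15) = 4.627 × 15^0.813 = 4.627 × 9.04 = 41.83 μm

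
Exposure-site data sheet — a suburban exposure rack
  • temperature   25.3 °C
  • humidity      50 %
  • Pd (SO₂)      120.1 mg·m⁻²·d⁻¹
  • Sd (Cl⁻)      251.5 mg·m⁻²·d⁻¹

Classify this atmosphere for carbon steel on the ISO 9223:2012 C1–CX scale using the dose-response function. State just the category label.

C4

carbon steel: temperature factor f = -0.054·(15.3) = -0.8262
  SO₂ term: 1.77·120.1^0.52·exp(0.02·50-0.8262) = 25.4
  Sd branch = 0.102·Sd^0.62·e^(0.033·RH+0.04·T) = 44.98 μm/a
  sum: 25.4 + 44.98 → r_corr = 70.38 μm/a
Category bounds: 50…80 μm/a bracket r_corr ⇒ C4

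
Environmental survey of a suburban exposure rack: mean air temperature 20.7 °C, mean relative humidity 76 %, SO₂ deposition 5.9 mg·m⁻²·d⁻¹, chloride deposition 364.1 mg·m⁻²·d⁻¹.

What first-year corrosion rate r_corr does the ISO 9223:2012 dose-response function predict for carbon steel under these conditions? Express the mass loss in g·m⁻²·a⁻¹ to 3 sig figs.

r_corr = 961 g·m⁻²·a⁻¹

carbon steel: temperature factor f = -0.054·(10.7) = -0.5778
  sulphur-dioxide contribution → 11.43 μm/a
  chloride contribution → 111 μm/a
  total first-year rate 122.4 μm/a
Convert to mass loss: 122.4 μm/a × 7.85 g/cm³ = 961.1 g·m⁻²·a⁻¹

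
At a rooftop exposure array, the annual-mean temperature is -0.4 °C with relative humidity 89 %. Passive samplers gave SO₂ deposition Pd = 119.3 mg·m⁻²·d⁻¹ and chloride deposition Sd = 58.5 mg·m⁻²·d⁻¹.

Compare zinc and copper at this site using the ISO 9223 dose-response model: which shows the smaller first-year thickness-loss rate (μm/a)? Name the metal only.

copper

zinc: T≤10 °C ⇒ hinge +0.038·(-0.4−10) = -0.3952
  SO₂ term: 0.0129·119.3^0.44·exp(0.046·89-0.3952) = 4.272
  Cl⁻ term: 0.0175·58.5^0.57·exp(0.008·89+0.085·-0.4) = 0.3506
  sum: 4.272 + 0.3506 → r_corr = 4.623 μm/a
copper: T≤10 °C ⇒ hinge +0.126·(-0.4−10) = -1.3104
  SO₂ term: 0.0053·119.3^0.26·exp(0.059·89-1.3104) = 0.9453
  Cl⁻ term: 0.01025·58.5^0.27·exp(0.036·89+0.049·-0.4) = 0.7427
  sum: 0.9453 + 0.7427 → r_corr = 1.688 μm/a
Ordering by μm/a: zinc (4.62) > copper (1.69)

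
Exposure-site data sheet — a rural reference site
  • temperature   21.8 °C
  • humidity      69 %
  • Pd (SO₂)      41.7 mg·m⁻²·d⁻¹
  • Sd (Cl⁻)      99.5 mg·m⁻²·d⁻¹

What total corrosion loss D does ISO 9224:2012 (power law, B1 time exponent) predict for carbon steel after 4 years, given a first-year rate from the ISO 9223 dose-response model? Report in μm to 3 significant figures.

D(4) = 139 μm

carbon steel: f(T) = -0.054·(T−10) [T>10 °C] = -0.6372
  SO₂ term: 1.77·41.7^0.52·exp(0.02·69-0.6372) = 25.88
  Sd branch = 0.102·Sd^0.62·e^(0.033·RH+0.04·T) = 41.19 μm/a
  r_corr = 25.88 + 41.19 = 67.08 μm/a
ISO 9224: D(t) = r_corr · t^b with b = 0.523 (carbon steel, B1)
  D(4) = 67.08 × 4^0.523 = 67.08 × 2.065 = 138.5 μm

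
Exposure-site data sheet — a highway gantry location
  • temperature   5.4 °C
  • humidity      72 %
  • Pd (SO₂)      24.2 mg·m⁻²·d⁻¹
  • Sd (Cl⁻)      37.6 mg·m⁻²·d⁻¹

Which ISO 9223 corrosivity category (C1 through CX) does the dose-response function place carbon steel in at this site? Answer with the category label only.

C3

carbon steel: f(T) = +0.150·(T−10) [T≤10 °C] = -0.6900
  SO₂ term: 1.77·24.2^0.52·exp(0.02·72-0.6900) = 19.65
  Sd branch = 0.102·Sd^0.62·e^(0.033·RH+0.04·T) = 12.91 μm/a
  r_corr = 19.65 + 12.91 = 32.56 μm/a
32.6 μm/a falls in (25, 50] for carbon steel → category C3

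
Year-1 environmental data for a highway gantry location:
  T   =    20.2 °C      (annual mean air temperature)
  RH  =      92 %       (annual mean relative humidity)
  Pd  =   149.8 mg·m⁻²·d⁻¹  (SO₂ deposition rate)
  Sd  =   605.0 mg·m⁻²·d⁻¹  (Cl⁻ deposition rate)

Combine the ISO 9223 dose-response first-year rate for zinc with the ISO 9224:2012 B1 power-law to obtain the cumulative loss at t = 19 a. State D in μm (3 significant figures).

zinc: T>10 °C ⇒ hinge -0.071·(20.2−10) = -0.7242
  SO₂ term: 0.0129·149.8^0.44·exp(0.046·92-0.7242) = 3.902
  Cl⁻ term: 0.0175·605.0^0.57·exp(0.008·92+0.085·20.2) = 7.834
  r_corr = 3.902 + 7.834 = 11.74 μm/a
Power-law: D(19) = r_corr · 19^0.813
  D(19) = 11.74 × 19^0.813 = 11.74 × 10.96 = 128.6 μm

D(19) = 129 μm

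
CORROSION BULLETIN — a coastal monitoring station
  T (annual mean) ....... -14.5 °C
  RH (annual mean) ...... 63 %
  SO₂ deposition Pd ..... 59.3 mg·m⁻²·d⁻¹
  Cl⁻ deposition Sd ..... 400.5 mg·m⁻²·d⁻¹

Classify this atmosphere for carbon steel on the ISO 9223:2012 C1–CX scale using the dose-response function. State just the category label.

C2

carbon steel: T≤10 °C ⇒ hinge +0.150·(-14.5−10) = -3.6750
  sulphur-dioxide contribution → 1.322 μm/a
  chloride contribution → 18.76 μm/a
  total first-year rate 20.08 μm/a
Category bounds: 1.3…25 μm/a bracket r_corr ⇒ C2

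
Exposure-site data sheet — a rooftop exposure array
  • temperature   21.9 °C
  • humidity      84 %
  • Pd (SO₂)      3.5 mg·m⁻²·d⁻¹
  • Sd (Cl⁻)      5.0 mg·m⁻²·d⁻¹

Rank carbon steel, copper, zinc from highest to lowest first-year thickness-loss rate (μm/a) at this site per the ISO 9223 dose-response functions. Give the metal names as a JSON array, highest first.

["carbon steel", "copper", "zinc"]

carbon steel: f(T) = -0.054·(T−10) [T>10 °C] = -0.6426
  SO₂ term: 1.77·3.5^0.52·exp(0.02·84-0.6426) = 9.581
  Cl⁻ term: 0.102·5.0^0.62·exp(0.033·84+0.04·21.9) = 10.62
  r_corr = 9.581 + 10.62 = 20.2 μm/a
copper: temperature factor f = -0.080·(11.9) = -0.9520
  Pd branch = 0.0053·Pd^0.26·e^(0.059·RH+f) = 0.4024 μm/a
  Sd branch = 0.01025·Sd^0.27·e^(0.036·RH+0.049·T) = 0.9523 μm/a
  sum: 0.4024 + 0.9523 → r_corr = 1.355 μm/a
zinc: temperature factor f = -0.071·(11.9) = -0.8449
  Pd branch = 0.0129·Pd^0.44·e^(0.046·RH+f) = 0.4583 μm/a
  Cl⁻ term: 0.0175·5.0^0.57·exp(0.008·84+0.085·21.9) = 0.5517
  sum: 0.4583 + 0.5517 → r_corr = 1.01 μm/a
Ordering by μm/a: carbon steel (20.2) > copper (1.35) > zinc (1.01)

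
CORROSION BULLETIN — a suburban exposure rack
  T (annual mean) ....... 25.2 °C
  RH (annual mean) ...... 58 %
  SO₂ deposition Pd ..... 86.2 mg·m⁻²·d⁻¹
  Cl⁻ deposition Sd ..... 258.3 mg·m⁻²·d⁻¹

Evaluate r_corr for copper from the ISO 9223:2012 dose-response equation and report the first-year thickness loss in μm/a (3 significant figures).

r_corr = 1.43 μm/a

copper: T>10 °C ⇒ hinge -0.080·(25.2−10) = -1.2160
  sulphur-dioxide contribution → 0.1533 μm/a
  chloride contribution → 1.274 μm/a
  ⇒ r_corr(copper) = 1.427 μm/a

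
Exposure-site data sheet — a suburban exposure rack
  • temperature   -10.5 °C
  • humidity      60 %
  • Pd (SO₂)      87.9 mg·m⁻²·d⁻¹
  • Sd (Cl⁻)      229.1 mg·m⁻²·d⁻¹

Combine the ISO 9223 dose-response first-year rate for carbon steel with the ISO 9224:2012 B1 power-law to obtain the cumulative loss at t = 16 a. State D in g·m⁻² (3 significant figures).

carbon steel: temperature factor f = +0.150·(-20.5) = -3.0750
  SO₂ term: 1.77·87.9^0.52·exp(0.02·60-3.0750) = 2.783
  Cl⁻ term: 0.102·229.1^0.62·exp(0.033·60+0.04·-10.5) = 14.1
  sum: 2.783 + 14.1 → r_corr = 16.89 μm/a
Power-law: D(16) = r_corr · 16^0.523
  D(16) = 16.89 × 16^0.523 = 16.89 × 4.263 = 71.99 μm
  Mass loss = 71.99 μm × 7.85 g/cm³ = 565.1 g·m⁻²

D(16) = 565 g·m⁻²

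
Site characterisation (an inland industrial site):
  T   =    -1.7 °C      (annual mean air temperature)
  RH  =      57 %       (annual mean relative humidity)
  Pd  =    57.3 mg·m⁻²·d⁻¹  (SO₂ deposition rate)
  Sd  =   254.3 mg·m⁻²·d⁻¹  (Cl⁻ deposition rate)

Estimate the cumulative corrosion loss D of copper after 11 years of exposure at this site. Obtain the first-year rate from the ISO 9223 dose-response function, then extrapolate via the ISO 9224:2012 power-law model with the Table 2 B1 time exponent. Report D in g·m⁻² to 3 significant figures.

copper: T≤10 °C ⇒ hinge +0.126·(-1.7−10) = -1.4742
  SO₂ term: 0.0053·57.3^0.26·exp(0.059·57-1.4742) = 0.1004
  Cl⁻ term: 0.01025·254.3^0.27·exp(0.036·57+0.049·-1.7) = 0.3275
  sum: 0.1004 + 0.3275 → r_corr = 0.4279 μm/a
Long-term exponent b (ISO 9224 Table 2, B1) = 0.667
  D(11) = 0.4279 × 11^0.667 = 0.4279 × 4.95 = 2.118 μm
  Mass loss = 2.118 μm × 8.96 g/cm³ = 18.98 g·m⁻²

D(11) = 19.0 g·m⁻²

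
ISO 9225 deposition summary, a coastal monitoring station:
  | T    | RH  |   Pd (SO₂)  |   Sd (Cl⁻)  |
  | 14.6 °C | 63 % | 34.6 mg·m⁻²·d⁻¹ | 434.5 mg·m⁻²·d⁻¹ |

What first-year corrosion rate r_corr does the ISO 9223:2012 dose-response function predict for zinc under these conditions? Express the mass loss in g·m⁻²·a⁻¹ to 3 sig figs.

r_corr = 28.5 g·m⁻²·a⁻¹

zinc: f(T) = -0.071·(T−10) [T>10 °C] = -0.3266
  Pd branch = 0.0129·Pd^0.44·e^(0.046·RH+f) = 0.8027 μm/a
  Cl⁻ term: 0.0175·434.5^0.57·exp(0.008·63+0.085·14.6) = 3.195
  r_corr = 0.8027 + 3.195 = 3.998 μm/a
Convert to mass loss: 3.998 μm/a × 7.14 g/cm³ = 28.55 g·m⁻²·a⁻¹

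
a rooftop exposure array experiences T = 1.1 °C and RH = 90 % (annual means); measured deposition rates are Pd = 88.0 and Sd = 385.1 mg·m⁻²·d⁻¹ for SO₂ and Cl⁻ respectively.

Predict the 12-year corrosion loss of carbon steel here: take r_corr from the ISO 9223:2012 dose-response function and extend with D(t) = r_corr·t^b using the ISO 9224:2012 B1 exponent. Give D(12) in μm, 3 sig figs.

carbon steel: T≤10 °C ⇒ hinge +0.150·(1.1−10) = -1.3350
  Pd branch = 1.77·Pd^0.52·e^(0.02·RH+f) = 28.91 μm/a
  Sd branch = 0.102·Sd^0.62·e^(0.033·RH+0.04·T) = 83.3 μm/a
  sum: 28.91 + 83.3 → r_corr = 112.2 μm/a
Power-law: D(12) = r_corr · 12^0.523
  D(12) = 112.2 × 12^0.523 = 112.2 × 3.668 = 411.6 μm

D(12) = 412 μm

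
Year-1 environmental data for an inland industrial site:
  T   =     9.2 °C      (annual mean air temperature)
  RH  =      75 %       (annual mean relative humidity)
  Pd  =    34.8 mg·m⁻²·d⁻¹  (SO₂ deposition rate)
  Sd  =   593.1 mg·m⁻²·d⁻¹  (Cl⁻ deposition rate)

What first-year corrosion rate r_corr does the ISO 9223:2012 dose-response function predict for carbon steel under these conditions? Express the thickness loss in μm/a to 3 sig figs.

carbon steel: f(T) = +0.150·(T−10) [T≤10 °C] = -0.1200
  SO₂ term: 1.77·34.8^0.52·exp(0.02·75-0.1200) = 44.56
  Cl⁻ term: 0.102·593.1^0.62·exp(0.033·75+0.04·9.2) = 91.76
  sum: 44.56 + 91.76 → r_corr = 136.3 μm/a

r_corr = 136 μm/a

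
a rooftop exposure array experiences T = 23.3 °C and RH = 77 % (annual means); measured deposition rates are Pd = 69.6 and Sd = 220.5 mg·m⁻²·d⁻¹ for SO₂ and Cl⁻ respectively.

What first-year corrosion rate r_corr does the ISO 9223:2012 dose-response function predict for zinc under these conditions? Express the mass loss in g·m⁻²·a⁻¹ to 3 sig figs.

zinc: temperature factor f = -0.071·(13.3) = -0.9443
  Pd branch = 0.0129·Pd^0.44·e^(0.046·RH+f) = 1.121 μm/a
  Sd branch = 0.0175·Sd^0.57·e^(0.008·RH+0.085·T) = 5.087 μm/a
  sum: 1.121 + 5.087 → r_corr = 6.207 μm/a
Convert to mass loss: 6.207 μm/a × 7.14 g/cm³ = 44.32 g·m⁻²·a⁻¹

r_corr = 44.3 g·m⁻²·a⁻¹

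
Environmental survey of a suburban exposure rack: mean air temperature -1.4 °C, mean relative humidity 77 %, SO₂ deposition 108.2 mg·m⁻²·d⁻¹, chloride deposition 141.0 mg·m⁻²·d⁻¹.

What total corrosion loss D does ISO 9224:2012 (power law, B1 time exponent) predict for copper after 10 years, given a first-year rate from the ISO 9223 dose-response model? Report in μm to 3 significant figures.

copper: T≤10 °C ⇒ hinge +0.126·(-1.4−10) = -1.4364
  sulphur-dioxide contribution → 0.4003 μm/a
  chloride contribution → 0.5822 μm/a
  total first-year rate 0.9825 μm/a
ISO 9224: D(t) = r_corr · t^b with b = 0.667 (copper, B1)
  D(10) = 0.9825 × 10^0.667 = 0.9825 × 4.645 = 4.564 μm

D(10) = 4.56 μm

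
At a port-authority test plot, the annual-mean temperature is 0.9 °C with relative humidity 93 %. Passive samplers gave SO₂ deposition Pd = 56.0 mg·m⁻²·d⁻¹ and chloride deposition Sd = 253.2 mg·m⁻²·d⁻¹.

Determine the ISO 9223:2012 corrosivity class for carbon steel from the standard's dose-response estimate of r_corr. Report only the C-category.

C5

carbon steel: f(T) = +0.150·(T−10) [T≤10 °C] = -1.3650
  SO₂ term: 1.77·56.0^0.52·exp(0.02·93-1.3650) = 23.55
  Cl⁻ term: 0.102·253.2^0.62·exp(0.033·93+0.04·0.9) = 70.34
  sum: 23.55 + 70.34 → r_corr = 93.9 μm/a
ISO 9223 Table 2 (carbon steel): 80 < 93.9 ≤ 200 μm/a ⇒ C5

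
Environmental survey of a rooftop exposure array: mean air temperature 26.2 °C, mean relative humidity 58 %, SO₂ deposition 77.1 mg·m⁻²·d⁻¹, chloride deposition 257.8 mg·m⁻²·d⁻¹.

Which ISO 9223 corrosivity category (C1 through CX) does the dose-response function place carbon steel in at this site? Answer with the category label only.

C5

carbon steel: T>10 °C ⇒ hinge -0.054·(26.2−10) = -0.8748
  SO₂ term: 1.77·77.1^0.52·exp(0.02·58-0.8748) = 22.55
  Sd branch = 0.102·Sd^0.62·e^(0.033·RH+0.04·T) = 61.66 μm/a
  sum: 22.55 + 61.66 → r_corr = 84.2 μm/a
ISO 9223 Table 2 (carbon steel): 80 < 84.2 ≤ 200 μm/a ⇒ C5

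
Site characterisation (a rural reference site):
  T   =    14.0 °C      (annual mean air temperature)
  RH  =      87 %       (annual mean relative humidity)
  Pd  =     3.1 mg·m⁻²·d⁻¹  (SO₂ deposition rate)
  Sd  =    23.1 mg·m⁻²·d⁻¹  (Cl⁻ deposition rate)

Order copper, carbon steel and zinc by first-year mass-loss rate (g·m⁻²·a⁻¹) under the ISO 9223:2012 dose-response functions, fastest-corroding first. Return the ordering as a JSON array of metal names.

["carbon steel", "copper", "zinc"]

copper: temperature factor f = -0.080·(4.0) = -0.3200
  SO₂ term: 0.0053·3.1^0.26·exp(0.059·87-0.3200) = 0.8756
  Cl⁻ term: 0.01025·23.1^0.27·exp(0.036·87+0.049·14.0) = 1.089
  sum: 0.8756 + 1.089 → r_corr = 1.965 μm/a
  mass loss = 1.965 μm/a × 8.96 g/cm³ = 17.6 g·m⁻²·a⁻¹
carbon steel: T>10 °C ⇒ hinge -0.054·(14.0−10) = -0.2160
  Pd branch = 1.77·Pd^0.52·e^(0.02·RH+f) = 14.63 μm/a
  Cl⁻ term: 0.102·23.1^0.62·exp(0.033·87+0.04·14.0) = 22.09
  r_corr = 14.63 + 22.09 = 36.72 μm/a
  mass loss = 36.72 μm/a × 7.85 g/cm³ = 288.2 g·m⁻²·a⁻¹
zinc: temperature factor f = -0.071·(4.0) = -0.2840
  Pd branch = 0.0129·Pd^0.44·e^(0.046·RH+f) = 0.874 μm/a
  Cl⁻ term: 0.0175·23.1^0.57·exp(0.008·87+0.085·14.0) = 0.6908
  r_corr = 0.874 + 0.6908 = 1.565 μm/a
  mass loss = 1.565 μm/a × 7.14 g/cm³ = 11.17 g·m⁻²·a⁻¹
Ordering by g·m⁻²·a⁻¹: carbon steel (288) > copper (17.6) > zinc (11.2)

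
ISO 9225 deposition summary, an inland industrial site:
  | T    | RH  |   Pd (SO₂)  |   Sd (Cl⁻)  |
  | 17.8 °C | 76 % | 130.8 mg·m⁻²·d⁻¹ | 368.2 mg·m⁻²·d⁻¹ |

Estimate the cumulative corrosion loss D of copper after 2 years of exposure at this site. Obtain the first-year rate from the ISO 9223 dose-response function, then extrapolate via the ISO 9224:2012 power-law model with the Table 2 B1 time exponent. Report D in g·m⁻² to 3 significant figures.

copper: temperature factor f = -0.080·(7.8) = -0.6240
  sulphur-dioxide contribution → 0.8932 μm/a
  chloride contribution → 1.865 μm/a
  ⇒ r_corr(copper) = 2.758 μm/a
Power-law: D(2) = r_corr · 2^0.667
  D(2) = 2.758 × 2^0.667 = 2.758 × 1.588 = 4.379 μm
  Mass loss = 4.379 μm × 8.96 g/cm³ = 39.23 g·m⁻²

D(2) = 39.2 g·m⁻²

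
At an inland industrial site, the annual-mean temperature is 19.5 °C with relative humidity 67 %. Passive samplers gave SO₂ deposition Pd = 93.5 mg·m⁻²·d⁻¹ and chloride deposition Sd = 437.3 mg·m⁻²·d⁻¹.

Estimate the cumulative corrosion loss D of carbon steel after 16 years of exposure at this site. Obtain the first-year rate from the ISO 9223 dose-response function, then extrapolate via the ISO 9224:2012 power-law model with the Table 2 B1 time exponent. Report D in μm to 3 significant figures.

carbon steel: f(T) = -0.054·(T−10) [T>10 °C] = -0.5130
  SO₂ term: 1.77·93.5^0.52·exp(0.02·67-0.5130) = 42.85
  Cl⁻ term: 0.102·437.3^0.62·exp(0.033·67+0.04·19.5) = 88.08
  r_corr = 42.85 + 88.08 = 130.9 μm/a
Long-term exponent b (ISO 9224 Table 2, B1) = 0.523
  D(16) = 130.9 × 16^0.523 = 130.9 × 4.263 = 558.2 μm

D(16) = 558 μm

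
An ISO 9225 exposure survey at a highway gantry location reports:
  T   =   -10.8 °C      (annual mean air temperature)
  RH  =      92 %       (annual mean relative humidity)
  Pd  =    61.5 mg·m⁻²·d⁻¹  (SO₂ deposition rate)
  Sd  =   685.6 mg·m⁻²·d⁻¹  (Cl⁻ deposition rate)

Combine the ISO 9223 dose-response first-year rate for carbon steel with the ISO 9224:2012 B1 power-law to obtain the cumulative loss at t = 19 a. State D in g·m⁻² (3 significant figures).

carbon steel: f(T) = +0.150·(T−10) [T≤10 °C] = -3.1200
  Pd branch = 1.77·Pd^0.52·e^(0.02·RH+f) = 4.191 μm/a
  Cl⁻ term: 0.102·685.6^0.62·exp(0.033·92+0.04·-10.8) = 79.04
  sum: 4.191 + 79.04 → r_corr = 83.23 μm/a
Power-law: D(19) = r_corr · 19^0.523
  D(19) = 83.23 × 19^0.523 = 83.23 × 4.664 = 388.2 μm
  Mass loss = 388.2 μm × 7.85 g/cm³ = 3048 g·m⁻²

D(19) = 3.05e+03 g·m⁻²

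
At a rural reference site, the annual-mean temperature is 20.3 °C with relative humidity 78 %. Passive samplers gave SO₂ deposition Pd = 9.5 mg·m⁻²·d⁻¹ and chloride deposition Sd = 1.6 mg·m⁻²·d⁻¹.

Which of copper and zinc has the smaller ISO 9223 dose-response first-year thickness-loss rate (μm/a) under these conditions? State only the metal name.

copper: temperature factor f = -0.080·(10.3) = -0.8240
  sulphur-dioxide contribution → 0.4161 μm/a
  chloride contribution → 0.5216 μm/a
  ⇒ r_corr(copper) = 0.9377 μm/a
zinc: temperature factor f = -0.071·(10.3) = -0.7313
  sulphur-dioxide contribution → 0.6046 μm/a
  chloride contribution → 0.2398 μm/a
  ⇒ r_corr(zinc) = 0.8443 μm/a
Ordering by μm/a: copper (0.938) > zinc (0.844)

zinc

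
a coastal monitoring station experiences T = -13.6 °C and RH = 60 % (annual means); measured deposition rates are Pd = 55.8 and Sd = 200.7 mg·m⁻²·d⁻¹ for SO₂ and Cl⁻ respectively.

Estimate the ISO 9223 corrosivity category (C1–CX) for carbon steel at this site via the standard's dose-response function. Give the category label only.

C2

carbon steel: f(T) = +0.150·(T−10) [T≤10 °C] = -3.5400
  Pd branch = 1.77·Pd^0.52·e^(0.02·RH+f) = 1.38 μm/a
  Sd branch = 0.102·Sd^0.62·e^(0.033·RH+0.04·T) = 11.48 μm/a
  r_corr = 1.38 + 11.48 = 12.86 μm/a
ISO 9223 Table 2 (carbon steel): 1.3 < 12.9 ≤ 25 μm/a ⇒ C2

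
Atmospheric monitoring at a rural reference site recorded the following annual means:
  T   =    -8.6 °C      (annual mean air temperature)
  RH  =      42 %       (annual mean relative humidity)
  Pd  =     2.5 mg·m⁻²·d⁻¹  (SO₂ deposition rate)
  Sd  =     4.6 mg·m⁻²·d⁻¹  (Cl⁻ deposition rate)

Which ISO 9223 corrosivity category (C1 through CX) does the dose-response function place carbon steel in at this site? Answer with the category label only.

carbon steel: T≤10 °C ⇒ hinge +0.150·(-8.6−10) = -2.7900
  sulphur-dioxide contribution → 0.4055 μm/a
  chloride contribution → 0.7448 μm/a
  ⇒ r_corr(carbon steel) = 1.15 μm/a
Category bounds: 0…1.3 μm/a bracket r_corr ⇒ C1

C1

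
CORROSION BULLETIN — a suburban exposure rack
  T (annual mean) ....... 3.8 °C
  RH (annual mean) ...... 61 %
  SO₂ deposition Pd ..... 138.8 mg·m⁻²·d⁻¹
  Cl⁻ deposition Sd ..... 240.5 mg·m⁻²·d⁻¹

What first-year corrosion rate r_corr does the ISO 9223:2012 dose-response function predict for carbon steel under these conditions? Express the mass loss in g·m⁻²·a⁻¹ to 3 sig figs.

carbon steel: T≤10 °C ⇒ hinge +0.150·(3.8−10) = -0.9300
  SO₂ term: 1.77·138.8^0.52·exp(0.02·61-0.9300) = 30.76
  Cl⁻ term: 0.102·240.5^0.62·exp(0.033·61+0.04·3.8) = 26.62
  r_corr = 30.76 + 26.62 = 57.37 μm/a
Convert to mass loss: 57.37 μm/a × 7.85 g/cm³ = 450.4 g·m⁻²·a⁻¹

r_corr = 450 g·m⁻²·a⁻¹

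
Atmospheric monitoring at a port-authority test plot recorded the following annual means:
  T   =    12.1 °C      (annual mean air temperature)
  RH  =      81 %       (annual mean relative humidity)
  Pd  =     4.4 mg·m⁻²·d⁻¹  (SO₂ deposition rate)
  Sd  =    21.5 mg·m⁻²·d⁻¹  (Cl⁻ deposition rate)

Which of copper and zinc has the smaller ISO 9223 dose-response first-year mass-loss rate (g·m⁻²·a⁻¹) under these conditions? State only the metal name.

copper: f(T) = -0.080·(T−10) [T>10 °C] = -0.1680
  sulphur-dioxide contribution → 0.7836 μm/a
  chloride contribution → 0.7841 μm/a
  ⇒ r_corr(copper) = 1.568 μm/a
  mass loss = 1.568 μm/a × 8.96 g/cm³ = 14.05 g·m⁻²·a⁻¹
zinc: f(T) = -0.071·(T−10) [T>10 °C] = -0.1491
  sulphur-dioxide contribution → 0.8854 μm/a
  chloride contribution → 0.5378 μm/a
  total first-year rate 1.423 μm/a
  mass loss = 1.423 μm/a × 7.14 g/cm³ = 10.16 g·m⁻²·a⁻¹
Ordering by g·m⁻²·a⁻¹: copper (14) > zinc (10.2)

zinc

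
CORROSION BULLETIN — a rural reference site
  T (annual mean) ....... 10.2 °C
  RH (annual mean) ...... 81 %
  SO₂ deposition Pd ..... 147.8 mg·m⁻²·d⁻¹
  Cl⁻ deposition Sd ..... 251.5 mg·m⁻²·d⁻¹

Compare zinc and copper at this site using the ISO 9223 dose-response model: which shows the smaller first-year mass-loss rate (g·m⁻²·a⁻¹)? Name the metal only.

copper

zinc: T>10 °C ⇒ hinge -0.071·(10.2−10) = -0.0142
  Pd branch = 0.0129·Pd^0.44·e^(0.046·RH+f) = 4.756 μm/a
  Cl⁻ term: 0.0175·251.5^0.57·exp(0.008·81+0.085·10.2) = 1.859
  r_corr = 4.756 + 1.859 = 6.615 μm/a
  mass loss = 6.615 μm/a × 7.14 g/cm³ = 47.23 g·m⁻²·a⁻¹
copper: T>10 °C ⇒ hinge -0.080·(10.2−10) = -0.0160
  Pd branch = 0.0053·Pd^0.26·e^(0.059·RH+f) = 2.275 μm/a
  Cl⁻ term: 0.01025·251.5^0.27·exp(0.036·81+0.049·10.2) = 1.388
  sum: 2.275 + 1.388 → r_corr = 3.663 μm/a
  mass loss = 3.663 μm/a × 8.96 g/cm³ = 32.82 g·m⁻²·a⁻¹
Ordering by g·m⁻²·a⁻¹: zinc (47.2) > copper (32.8)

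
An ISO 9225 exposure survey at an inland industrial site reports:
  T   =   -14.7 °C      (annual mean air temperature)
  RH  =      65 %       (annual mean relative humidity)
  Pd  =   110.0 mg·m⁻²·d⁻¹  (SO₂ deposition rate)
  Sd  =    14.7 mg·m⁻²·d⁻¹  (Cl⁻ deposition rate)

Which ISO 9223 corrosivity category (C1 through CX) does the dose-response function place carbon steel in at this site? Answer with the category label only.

C2

carbon steel: T≤10 °C ⇒ hinge +0.150·(-14.7−10) = -3.7050
  Pd branch = 1.77·Pd^0.52·e^(0.02·RH+f) = 1.841 μm/a
  Cl⁻ term: 0.102·14.7^0.62·exp(0.033·65+0.04·-14.7) = 2.562
  r_corr = 1.841 + 2.562 = 4.403 μm/a
ISO 9223 Table 2 (carbon steel): 1.3 < 4.4 ≤ 25 μm/a ⇒ C2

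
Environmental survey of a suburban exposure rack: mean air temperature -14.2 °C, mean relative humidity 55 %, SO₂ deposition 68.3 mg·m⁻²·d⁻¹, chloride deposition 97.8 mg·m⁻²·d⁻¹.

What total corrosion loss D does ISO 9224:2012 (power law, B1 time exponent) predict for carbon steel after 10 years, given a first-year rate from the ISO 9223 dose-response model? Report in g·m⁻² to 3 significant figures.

D(10) = 192 g·m⁻²

carbon steel: temperature factor f = +0.150·(-24.2) = -3.6300
  Pd branch = 1.77·Pd^0.52·e^(0.02·RH+f) = 1.268 μm/a
  Cl⁻ term: 0.102·97.8^0.62·exp(0.033·55+0.04·-14.2) = 6.084
  r_corr = 1.268 + 6.084 = 7.352 μm/a
Long-term exponent b (ISO 9224 Table 2, B1) = 0.523
  D(10) = 7.352 × 10^0.523 = 7.352 × 3.334 = 24.51 μm
  Mass loss = 24.51 μm × 7.85 g/cm³ = 192.4 g·m⁻²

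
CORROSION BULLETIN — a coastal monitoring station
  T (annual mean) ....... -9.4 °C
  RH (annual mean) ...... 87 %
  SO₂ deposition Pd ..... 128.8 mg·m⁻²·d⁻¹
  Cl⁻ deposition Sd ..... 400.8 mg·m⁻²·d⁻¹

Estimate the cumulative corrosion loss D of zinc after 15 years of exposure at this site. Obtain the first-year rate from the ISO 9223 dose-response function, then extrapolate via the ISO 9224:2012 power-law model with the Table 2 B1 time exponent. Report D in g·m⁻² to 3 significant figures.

zinc: f(T) = +0.038·(T−10) [T≤10 °C] = -0.7372
  SO₂ term: 0.0129·128.8^0.44·exp(0.046·87-0.7372) = 2.863
  Cl⁻ term: 0.0175·400.8^0.57·exp(0.008·87+0.085·-9.4) = 0.4808
  r_corr = 2.863 + 0.4808 = 3.344 μm/a
Long-term exponent b (ISO 9224 Table 2, B1) = 0.813
  D(15) = 3.344 × 15^0.813 = 3.344 × 9.04 = 30.23 μm
  Mass loss = 30.23 μm × 7.14 g/cm³ = 215.8 g·m⁻²

D(15) = 216 g·m⁻²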